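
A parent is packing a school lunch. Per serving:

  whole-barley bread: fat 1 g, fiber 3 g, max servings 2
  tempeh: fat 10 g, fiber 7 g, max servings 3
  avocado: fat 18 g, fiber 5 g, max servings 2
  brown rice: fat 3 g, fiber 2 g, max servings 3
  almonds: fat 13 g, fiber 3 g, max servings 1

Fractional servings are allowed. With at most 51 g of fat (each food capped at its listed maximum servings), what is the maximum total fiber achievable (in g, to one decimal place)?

35.8 g

Fiber per g fat: whole-barley bread 3, tempeh 0.7, brown rice 0.6667, avocado 0.2778, almonds 0.2308.
Take 2 servings of whole-barley bread: uses 2 g fat, +6.0 g fiber (running total 6.0 g).
Take 3 servings of tempeh: uses 30 g fat, +21.0 g fiber (running total 27.0 g).
Take 3 servings of brown rice: uses 9 g fat, +6.0 g fiber (running total 33.0 g).
Take 0.5556 servings of avocado: uses 10 g fat, +2.8 g fiber (running total 35.8 g).
Greedy by best ratio exhausts the fat allowance optimally: 35.8 g.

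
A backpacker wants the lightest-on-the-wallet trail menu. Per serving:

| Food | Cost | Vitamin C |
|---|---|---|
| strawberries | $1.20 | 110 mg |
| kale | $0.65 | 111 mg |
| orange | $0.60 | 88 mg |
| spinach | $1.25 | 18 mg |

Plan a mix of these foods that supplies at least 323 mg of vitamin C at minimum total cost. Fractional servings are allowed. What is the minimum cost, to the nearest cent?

Cost per mg of vitamin C: kale $0.0059, orange $0.0068, strawberries $0.0109, spinach $0.0694.
With no serving limits, use only kale: 323 mg / 111 mg = 2.91 servings × $0.65 = $1.89.

$1.89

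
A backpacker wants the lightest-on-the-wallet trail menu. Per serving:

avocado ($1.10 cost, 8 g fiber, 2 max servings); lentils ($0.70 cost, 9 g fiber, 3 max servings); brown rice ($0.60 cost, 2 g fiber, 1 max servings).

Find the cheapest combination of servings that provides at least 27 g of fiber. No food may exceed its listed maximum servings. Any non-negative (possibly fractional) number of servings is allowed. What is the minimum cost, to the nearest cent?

Cost per g of fiber: lentils $0.0778, avocado $0.1375, brown rice $0.3000.
Take 3 servings of lentils: +27.0 g fiber for $2.10 (total $2.10, still need 0.0 g).
Filling from the cheapest source first is optimal under one linear minimum: $2.10.

$2.10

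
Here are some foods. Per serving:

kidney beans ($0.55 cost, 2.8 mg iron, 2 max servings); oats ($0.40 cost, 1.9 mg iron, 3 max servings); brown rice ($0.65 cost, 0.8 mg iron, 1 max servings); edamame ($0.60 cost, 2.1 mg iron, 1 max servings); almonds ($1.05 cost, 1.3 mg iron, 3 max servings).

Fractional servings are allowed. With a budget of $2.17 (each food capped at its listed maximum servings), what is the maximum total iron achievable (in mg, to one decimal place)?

10.7 mg

Iron per dollar: kidney beans 5.091, oats 4.75, edamame 3.5, almonds 1.238, brown rice 1.231.
Take 2 servings of kidney beans: spends $1.10, +5.6 mg iron (running total 5.6 mg).
Take 2.675 servings of oats: spends $1.07, +5.1 mg iron (running total 10.7 mg).
Filling greedily by iron-per-dollar is optimal for one linear limit, giving 10.7 mg.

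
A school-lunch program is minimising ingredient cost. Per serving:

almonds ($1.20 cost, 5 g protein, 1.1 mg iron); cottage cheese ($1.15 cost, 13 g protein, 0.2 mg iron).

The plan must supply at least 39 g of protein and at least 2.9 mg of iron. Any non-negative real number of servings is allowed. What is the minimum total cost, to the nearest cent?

$5.15

This is a tiny linear program; its minimum lies at a vertex of the feasible set. List the vertices and price them.
almonds only: max(39/5, 2.9/1.1) = 7.8 servings → $9.36.
cottage cheese only: max(39/13, 2.9/0.2) = 14.5 servings → $16.68.
almonds + cottage cheese with both tight: 2.248 servings and 2.135 servings → $5.15.
The minimum over all feasible corners is $5.15.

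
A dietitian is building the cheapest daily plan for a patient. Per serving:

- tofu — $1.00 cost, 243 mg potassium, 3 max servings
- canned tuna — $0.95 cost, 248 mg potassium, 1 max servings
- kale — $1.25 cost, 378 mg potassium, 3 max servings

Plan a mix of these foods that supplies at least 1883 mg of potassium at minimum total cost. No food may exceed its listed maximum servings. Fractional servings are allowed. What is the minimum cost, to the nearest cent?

$6.76

Cost per mg of potassium: kale $0.0033, canned tuna $0.0038, tofu $0.0041.
Take 3 servings of kale: +1134.0 mg potassium for $3.75 (total $3.75, still need 749.0 mg).
Take 1 serving of canned tuna: +248.0 mg potassium for $0.95 (total $4.70, still need 501.0 mg).
Take 2.062 servings of tofu: +501.0 mg potassium for $2.06 (total $6.76, still need 0.0 mg).
Greedy by cheapest-per-mg is optimal for a single linear constraint, so the minimum cost is $6.76.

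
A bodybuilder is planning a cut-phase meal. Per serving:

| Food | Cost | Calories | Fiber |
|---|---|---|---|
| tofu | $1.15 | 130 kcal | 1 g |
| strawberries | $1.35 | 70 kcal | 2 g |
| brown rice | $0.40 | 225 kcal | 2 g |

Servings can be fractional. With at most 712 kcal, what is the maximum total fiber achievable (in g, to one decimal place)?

20.3 g

Fiber per kcal: strawberries 0.02857, brown rice 0.008889, tofu 0.007692.
With no serving limits, spend the whole calories allowance on strawberries: 712 kcal / 70 kcal × 2 g = 20.3 g.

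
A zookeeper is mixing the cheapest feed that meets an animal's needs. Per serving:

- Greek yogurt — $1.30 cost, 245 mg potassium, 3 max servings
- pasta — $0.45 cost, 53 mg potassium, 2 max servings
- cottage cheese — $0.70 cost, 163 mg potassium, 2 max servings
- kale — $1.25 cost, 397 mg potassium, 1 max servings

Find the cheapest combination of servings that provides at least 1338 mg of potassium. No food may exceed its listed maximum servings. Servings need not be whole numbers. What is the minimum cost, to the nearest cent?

$5.91

Cost per mg of potassium: kale $0.0031, cottage cheese $0.0043, Greek yogurt $0.0053, pasta $0.0085.
Take 1 serving of kale: +397.0 mg potassium for $1.25 (total $1.25, still need 941.0 mg).
Take 2 servings of cottage cheese: +326.0 mg potassium for $1.40 (total $2.65, still need 615.0 mg).
Take 2.51 servings of Greek yogurt: +615.0 mg potassium for $3.26 (total $5.91, still need 0.0 mg).
Greedy by cheapest-per-mg is optimal for a single linear constraint, so the minimum cost is $5.91.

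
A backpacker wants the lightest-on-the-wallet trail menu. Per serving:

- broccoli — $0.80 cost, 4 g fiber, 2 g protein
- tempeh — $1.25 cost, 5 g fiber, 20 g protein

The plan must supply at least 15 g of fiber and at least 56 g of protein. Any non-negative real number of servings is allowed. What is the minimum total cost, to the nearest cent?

$3.69

With two linear requirements the optimum uses one or two foods; enumerate the corners.
broccoli only: max(15/4, 56/2) = 28 servings → $22.40.
tempeh only: max(15/5, 56/20) = 3 servings → $3.75.
broccoli + tempeh with both tight: 0.2857 servings and 2.771 servings → $3.69.
The minimum over all feasible corners is $3.69.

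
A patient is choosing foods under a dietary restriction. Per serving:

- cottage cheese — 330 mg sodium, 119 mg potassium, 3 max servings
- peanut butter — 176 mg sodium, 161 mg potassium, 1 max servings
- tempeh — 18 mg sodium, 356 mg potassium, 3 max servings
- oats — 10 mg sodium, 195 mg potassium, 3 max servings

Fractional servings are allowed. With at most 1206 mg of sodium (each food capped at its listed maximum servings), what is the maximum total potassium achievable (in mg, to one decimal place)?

Potassium per mg sodium: tempeh 19.78, oats 19.5, peanut butter 0.9148, cottage cheese 0.3606.
Take 3 servings of tempeh: uses 54 mg sodium, +1068.0 mg potassium (running total 1068.0 mg).
Take 3 servings of oats: uses 30 mg sodium, +585.0 mg potassium (running total 1653.0 mg).
Take 1 serving of peanut butter: uses 176 mg sodium, +161.0 mg potassium (running total 1814.0 mg).
Take 2.867 servings of cottage cheese: uses 946 mg sodium, +341.1 mg potassium (running total 2155.1 mg).
Filling greedily by potassium-per-mg sodium is optimal for one linear limit, giving 2155.1 mg.

2155.1 mg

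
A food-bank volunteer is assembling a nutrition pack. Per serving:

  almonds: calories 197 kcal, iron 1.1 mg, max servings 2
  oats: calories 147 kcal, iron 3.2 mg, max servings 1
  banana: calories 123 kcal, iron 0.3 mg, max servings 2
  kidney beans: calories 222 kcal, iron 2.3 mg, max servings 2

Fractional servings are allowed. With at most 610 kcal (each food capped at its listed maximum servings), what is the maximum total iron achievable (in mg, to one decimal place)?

Iron per kcal: oats 0.02177, kidney beans 0.01036, almonds 0.005584, banana 0.002439.
Take 1 serving of oats: uses 147 kcal, +3.2 mg iron (running total 3.2 mg).
Take 2 servings of kidney beans: uses 444 kcal, +4.6 mg iron (running total 7.8 mg).
Take 0.09645 servings of almonds: uses 19 kcal, +0.1 mg iron (running total 7.9 mg).
Greedy by best ratio exhausts the calories allowance optimally: 7.9 mg.

7.9 mg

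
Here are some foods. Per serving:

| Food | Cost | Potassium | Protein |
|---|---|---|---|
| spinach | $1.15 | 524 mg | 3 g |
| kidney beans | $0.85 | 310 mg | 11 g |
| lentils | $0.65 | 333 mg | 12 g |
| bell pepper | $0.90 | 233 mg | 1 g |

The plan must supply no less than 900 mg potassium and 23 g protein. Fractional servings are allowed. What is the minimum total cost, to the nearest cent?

$1.76

Two binding constraints pin down two serving amounts, so the optimal mix uses at most two foods. The candidates are each food alone (scaled to the tighter of potassium/protein) and each pair with both constraints tight.
spinach only: max(900/524, 23/3) = 7.667 servings → $8.82.
kidney beans only: max(900/310, 23/11) = 2.903 servings → $2.47.
lentils only: max(900/333, 23/12) = 2.703 servings → $1.76.
bell pepper only: max(900/233, 23/1) = 23 servings → $20.70.
spinach + kidney beans with both tight: 0.573 servings and 1.935 servings → $2.30.
spinach + lentils with both tight: 0.5939 servings and 1.768 servings → $1.83.
spinach + bell pepper with both targets exact would need a negative amount; discard.
kidney beans + lentils with both targets exact would need a negative amount; discard.
kidney beans + bell pepper with both tight: 1.979 servings and 1.229 servings → $2.79.
lentils + bell pepper with both tight: 1.81 servings and 1.275 servings → $2.32.
So the least-cost plan costs $1.76.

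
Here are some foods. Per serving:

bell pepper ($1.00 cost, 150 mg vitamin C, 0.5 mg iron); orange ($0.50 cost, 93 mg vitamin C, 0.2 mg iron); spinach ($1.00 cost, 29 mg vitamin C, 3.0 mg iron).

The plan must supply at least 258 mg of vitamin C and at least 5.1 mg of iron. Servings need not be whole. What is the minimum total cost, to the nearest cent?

$2.69

At the optimum either one food covers both requirements or two foods hit both targets exactly; no other combination can be cheaper.
bell pepper only: max(258/150, 5.1/0.5) = 10.2 servings → $10.20.
orange only: max(258/93, 5.1/0.2) = 25.5 servings → $12.75.
spinach only: max(258/29, 5.1/3.0) = 8.897 servings → $8.90.
bell pepper + orange with both targets exact would need a negative amount; discard.
bell pepper + spinach with both tight: 1.438 servings and 1.46 servings → $2.90.
orange + spinach with both tight: 2.292 servings and 1.547 servings → $2.69.
So the least-cost plan costs $2.69.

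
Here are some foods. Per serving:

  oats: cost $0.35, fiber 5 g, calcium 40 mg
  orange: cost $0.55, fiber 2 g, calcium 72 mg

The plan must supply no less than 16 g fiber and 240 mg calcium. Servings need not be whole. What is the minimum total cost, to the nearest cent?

An LP optimum is at a vertex; with two nutrient constraints at most two foods are used. Check each candidate.
oats only: max(16/5, 240/40) = 6 servings → $2.10.
orange only: max(16/2, 240/72) = 8 servings → $4.40.
oats + orange with both tight: 2.4 servings and 2 servings → $1.94.
Cheapest feasible corner: $1.94.

$1.94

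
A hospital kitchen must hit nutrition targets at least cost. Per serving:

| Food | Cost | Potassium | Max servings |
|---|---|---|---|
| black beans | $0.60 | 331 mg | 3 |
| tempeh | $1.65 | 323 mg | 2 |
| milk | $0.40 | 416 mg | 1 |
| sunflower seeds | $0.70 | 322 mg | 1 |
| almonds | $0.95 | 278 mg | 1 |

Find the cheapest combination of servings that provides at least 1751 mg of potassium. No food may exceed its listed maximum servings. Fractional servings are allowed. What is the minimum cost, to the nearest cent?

Cost per mg of potassium: milk $0.0010, black beans $0.0018, sunflower seeds $0.0022, almonds $0.0034, tempeh $0.0051.
Take 1 serving of milk: +416.0 mg potassium for $0.40 (total $0.40, still need 1335.0 mg).
Take 3 servings of black beans: +993.0 mg potassium for $1.80 (total $2.20, still need 342.0 mg).
Take 1 serving of sunflower seeds: +322.0 mg potassium for $0.70 (total $2.90, still need 20.0 mg).
Take 0.07194 servings of almonds: +20.0 mg potassium for $0.07 (total $2.97, still need 0.0 mg).
Greedy by cheapest-per-mg is optimal for a single linear constraint, so the minimum cost is $2.97.

$2.97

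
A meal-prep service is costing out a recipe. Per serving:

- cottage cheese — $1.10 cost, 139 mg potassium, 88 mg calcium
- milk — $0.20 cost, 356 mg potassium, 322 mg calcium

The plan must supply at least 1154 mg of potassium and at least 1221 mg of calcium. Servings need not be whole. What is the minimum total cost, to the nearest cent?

$0.76

This is a tiny linear program; its minimum lies at a vertex of the feasible set. List the vertices and price them.
cottage cheese only: max(1154/139, 1221/88) = 13.88 servings → $15.26.
milk only: max(1154/356, 1221/322) = 3.792 servings → $0.76.
cottage cheese + milk: intersection lies outside the first quadrant.
The minimum over all feasible corners is $0.76.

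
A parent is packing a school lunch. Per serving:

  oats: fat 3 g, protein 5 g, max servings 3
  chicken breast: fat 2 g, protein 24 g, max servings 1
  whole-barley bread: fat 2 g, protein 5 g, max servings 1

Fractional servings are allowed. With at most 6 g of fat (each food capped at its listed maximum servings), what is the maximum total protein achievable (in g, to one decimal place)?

32.3 g

Protein per g fat: chicken breast 12, whole-barley bread 2.5, oats 1.667.
Take 1 serving of chicken breast: uses 2 g fat, +24.0 g protein (running total 24.0 g).
Take 1 serving of whole-barley bread: uses 2 g fat, +5.0 g protein (running total 29.0 g).
Take 0.6667 servings of oats: uses 2 g fat, +3.3 g protein (running total 32.3 g).
Greedy by best ratio exhausts the fat allowance optimally: 32.3 g.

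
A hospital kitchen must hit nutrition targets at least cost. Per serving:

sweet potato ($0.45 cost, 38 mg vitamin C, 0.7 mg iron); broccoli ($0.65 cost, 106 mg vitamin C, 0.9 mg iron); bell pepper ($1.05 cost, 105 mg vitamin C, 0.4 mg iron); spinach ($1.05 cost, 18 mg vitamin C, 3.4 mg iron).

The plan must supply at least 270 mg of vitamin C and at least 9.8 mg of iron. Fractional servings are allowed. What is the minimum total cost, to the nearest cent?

$3.83

For a min-cost LP with two ≥-constraints, a basic feasible solution has at most two positive variables.
sweet potato only: max(270/38, 9.8/0.7) = 14 servings → $6.30.
broccoli only: max(270/106, 9.8/0.9) = 10.89 servings → $7.08.
bell pepper only: max(270/105, 9.8/0.4) = 24.5 servings → $25.73.
spinach only: max(270/18, 9.8/3.4) = 15 servings → $15.75.
sweet potato + broccoli: intersection lies outside the first quadrant.
sweet potato + bell pepper with both targets exact would need a negative amount; discard.
sweet potato + spinach with both tight: 6.36 servings and 1.573 servings → $4.51.
broccoli + bell pepper: the both-tight solution has a negative serving — not a feasible corner.
broccoli + spinach with both tight: 2.155 servings and 2.312 servings → $3.83.
bell pepper + spinach with both tight: 2.12 servings and 2.633 servings → $4.99.
So the least-cost plan costs $3.83.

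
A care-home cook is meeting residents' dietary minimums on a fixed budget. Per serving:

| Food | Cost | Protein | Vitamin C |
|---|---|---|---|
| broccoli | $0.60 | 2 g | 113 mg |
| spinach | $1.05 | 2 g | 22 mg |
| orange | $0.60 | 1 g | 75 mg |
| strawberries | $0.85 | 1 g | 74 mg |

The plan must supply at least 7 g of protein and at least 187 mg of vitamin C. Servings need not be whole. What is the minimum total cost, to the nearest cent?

A basic optimal solution has at most two foods positive. Try each food alone and each pair with both targets met exactly.
broccoli only: max(7/2, 187/113) = 3.5 servings → $2.10.
spinach only: max(7/2, 187/22) = 8.5 servings → $8.93.
orange only: max(7/1, 187/75) = 7 servings → $4.20.
strawberries only: max(7/1, 187/74) = 7 servings → $5.95.
broccoli + spinach with both tight: 1.209 servings and 2.291 servings → $3.13.
broccoli + orange: intersection lies outside the first quadrant.
broccoli + strawberries: the both-tight solution has a negative serving — not a feasible corner.
spinach + orange with both tight: 2.641 servings and 1.719 servings → $3.80.
spinach + strawberries with both tight: 2.627 servings and 1.746 servings → $4.24.
orange + strawberries with both targets exact would need a negative amount; discard.
So the least-cost plan costs $2.10.

$2.10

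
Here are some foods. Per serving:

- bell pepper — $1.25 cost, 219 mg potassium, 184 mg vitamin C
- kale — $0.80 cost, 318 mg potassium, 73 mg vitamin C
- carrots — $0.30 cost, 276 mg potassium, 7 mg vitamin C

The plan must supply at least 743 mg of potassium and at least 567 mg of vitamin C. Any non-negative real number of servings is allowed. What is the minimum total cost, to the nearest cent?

Compare the cost at each extreme point of the feasible region.
bell pepper only: max(743/219, 567/184) = 3.393 servings → $4.24.
kale only: max(743/318, 567/73) = 7.767 servings → $6.21.
carrots only: max(743/276, 567/7) = 81 servings → $24.30.
bell pepper + kale with both tight: 2.965 servings and 0.2949 servings → $3.94.
bell pepper + carrots with both tight: 3.072 servings and 0.2546 servings → $3.92.
kale + carrots: the both-tight solution has a negative serving — not a feasible corner.
The minimum over all feasible corners is $3.92.

$3.92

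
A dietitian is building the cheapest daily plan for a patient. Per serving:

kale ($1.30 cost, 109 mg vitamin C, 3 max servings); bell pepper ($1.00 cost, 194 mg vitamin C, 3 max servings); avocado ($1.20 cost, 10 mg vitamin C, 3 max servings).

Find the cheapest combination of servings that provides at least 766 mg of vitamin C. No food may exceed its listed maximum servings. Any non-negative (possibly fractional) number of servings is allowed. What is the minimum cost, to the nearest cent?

$5.19

Cost per mg of vitamin C: bell pepper $0.0052, kale $0.0119, avocado $0.1200.
Take 3 servings of bell pepper: +582.0 mg vitamin C for $3.00 (total $3.00, still need 184.0 mg).
Take 1.688 servings of kale: +184.0 mg vitamin C for $2.19 (total $5.19, still need 0.0 mg).
Filling from the cheapest source first is optimal under one linear minimum: $5.19.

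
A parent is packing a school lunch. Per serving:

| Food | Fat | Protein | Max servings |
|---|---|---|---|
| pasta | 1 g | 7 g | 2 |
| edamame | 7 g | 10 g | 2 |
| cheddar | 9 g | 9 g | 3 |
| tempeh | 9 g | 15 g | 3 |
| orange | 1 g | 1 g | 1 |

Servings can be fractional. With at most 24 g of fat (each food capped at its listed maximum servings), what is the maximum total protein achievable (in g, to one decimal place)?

Protein per g fat: pasta 7, tempeh 1.667, edamame 1.429, cheddar 1, orange 1.
Take 2 servings of pasta: uses 2 g fat, +14.0 g protein (running total 14.0 g).
Take 2.444 servings of tempeh: uses 22 g fat, +36.7 g protein (running total 50.7 g).
Greedy by best ratio exhausts the fat allowance optimally: 50.7 g.

50.7 g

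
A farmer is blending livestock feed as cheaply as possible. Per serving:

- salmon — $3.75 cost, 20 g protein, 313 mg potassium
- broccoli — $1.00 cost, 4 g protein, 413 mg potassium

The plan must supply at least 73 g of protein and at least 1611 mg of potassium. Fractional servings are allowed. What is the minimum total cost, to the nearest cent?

salmon only: max(73/20, 1611/313) = 5.147 servings → $19.30.
broccoli only: max(73/4, 1611/413) = 18.25 servings → $18.25.
salmon + broccoli with both tight: 3.383 servings and 1.337 servings → $14.02.
The minimum over all feasible corners is $14.02.

$14.02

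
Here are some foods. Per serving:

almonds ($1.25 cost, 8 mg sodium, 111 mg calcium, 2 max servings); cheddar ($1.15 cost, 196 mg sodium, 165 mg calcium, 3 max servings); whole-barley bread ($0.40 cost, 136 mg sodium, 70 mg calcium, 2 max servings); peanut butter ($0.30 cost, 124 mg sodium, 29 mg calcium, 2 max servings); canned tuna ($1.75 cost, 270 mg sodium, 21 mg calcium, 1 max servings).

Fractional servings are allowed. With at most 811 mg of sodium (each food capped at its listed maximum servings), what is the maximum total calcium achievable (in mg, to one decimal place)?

823.5 mg

Calcium per mg sodium: almonds 13.88, cheddar 0.8418, whole-barley bread 0.5147, peanut butter 0.2339, canned tuna 0.07778.
Take 2 servings of almonds: uses 16 mg sodium, +222.0 mg calcium (running total 222.0 mg).
Take 3 servings of cheddar: uses 588 mg sodium, +495.0 mg calcium (running total 717.0 mg).
Take 1.522 servings of whole-barley bread: uses 207 mg sodium, +106.5 mg calcium (running total 823.5 mg).
Greedy by best ratio exhausts the sodium allowance optimally: 823.5 mg.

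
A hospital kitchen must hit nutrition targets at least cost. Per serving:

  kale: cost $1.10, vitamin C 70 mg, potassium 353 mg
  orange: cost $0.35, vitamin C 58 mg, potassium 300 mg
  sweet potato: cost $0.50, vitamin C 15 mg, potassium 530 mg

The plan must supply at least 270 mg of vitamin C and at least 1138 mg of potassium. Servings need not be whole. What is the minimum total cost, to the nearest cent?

The cheapest plan sits at a corner of the feasible region — with two constraints it uses at most two foods.
kale only: max(270/70, 1138/353) = 3.857 servings → $4.24.
orange only: max(270/58, 1138/300) = 4.655 servings → $1.63.
sweet potato only: max(270/15, 1138/530) = 18 servings → $9.00.
kale + orange: intersection lies outside the first quadrant.
kale + sweet potato: intersection lies outside the first quadrant.
orange + sweet potato with both targets exact would need a negative amount; discard.
Cheapest feasible corner: $1.63.

$1.63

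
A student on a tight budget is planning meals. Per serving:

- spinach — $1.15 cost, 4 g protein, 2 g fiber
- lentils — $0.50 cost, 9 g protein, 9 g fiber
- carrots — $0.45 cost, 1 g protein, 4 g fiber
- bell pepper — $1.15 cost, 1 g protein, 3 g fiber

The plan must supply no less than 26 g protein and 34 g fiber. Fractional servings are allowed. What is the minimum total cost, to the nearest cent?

A basic optimal solution has at most two foods positive. Try each food alone and each pair with both targets met exactly.
spinach only: max(26/4, 34/2) = 17 servings → $19.55.
lentils only: max(26/9, 34/9) = 3.778 servings → $1.89.
carrots only: max(26/1, 34/4) = 26 servings → $11.70.
bell pepper only: max(26/1, 34/3) = 26 servings → $29.90.
spinach + lentils: intersection lies outside the first quadrant.
spinach + carrots with both tight: 5 servings and 6 servings → $8.45.
spinach + bell pepper with both tight: 4.4 servings and 8.4 servings → $14.72.
lentils + carrots with both tight: 2.593 servings and 2.667 servings → $2.50.
lentils + bell pepper with both tight: 2.444 servings and 4 servings → $5.82.
carrots + bell pepper with both targets exact would need a negative amount; discard.
The minimum over all feasible corners is $1.89.

$1.89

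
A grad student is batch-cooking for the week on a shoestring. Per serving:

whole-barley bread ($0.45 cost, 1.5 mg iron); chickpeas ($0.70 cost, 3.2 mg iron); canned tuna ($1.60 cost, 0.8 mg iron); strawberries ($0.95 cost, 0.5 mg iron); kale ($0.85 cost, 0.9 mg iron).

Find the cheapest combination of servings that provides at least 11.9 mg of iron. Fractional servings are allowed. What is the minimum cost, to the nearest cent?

$2.60

Cost per mg of iron: chickpeas $0.2188, whole-barley bread $0.3000, kale $0.9444, strawberries $1.9000, canned tuna $2.0000.
With no serving limits, use only chickpeas: 11.9 mg / 3.2 mg = 3.719 servings × $0.70 = $2.60.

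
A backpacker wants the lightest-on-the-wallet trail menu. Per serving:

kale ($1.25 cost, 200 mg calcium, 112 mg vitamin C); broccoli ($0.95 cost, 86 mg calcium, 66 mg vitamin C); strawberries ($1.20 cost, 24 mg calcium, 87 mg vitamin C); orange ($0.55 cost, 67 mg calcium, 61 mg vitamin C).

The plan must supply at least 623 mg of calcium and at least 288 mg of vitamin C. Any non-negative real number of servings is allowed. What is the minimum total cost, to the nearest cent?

For a min-cost LP with two ≥-constraints, a basic feasible solution has at most two positive variables.
kale only: max(623/200, 288/112) = 3.115 servings → $3.89.
broccoli only: max(623/86, 288/66) = 7.244 servings → $6.88.
strawberries only: max(623/24, 288/87) = 25.96 servings → $31.15.
orange only: max(623/67, 288/61) = 9.299 servings → $5.11.
kale + broccoli: intersection lies outside the first quadrant.
kale + strawberries with both targets exact would need a negative amount; discard.
kale + orange: the both-tight solution has a negative serving — not a feasible corner.
broccoli + strawberries: the both-tight solution has a negative serving — not a feasible corner.
broccoli + orange with both targets exact would need a negative amount; discard.
strawberries + orange with both targets exact would need a negative amount; discard.
So the least-cost plan costs $3.89.

$3.89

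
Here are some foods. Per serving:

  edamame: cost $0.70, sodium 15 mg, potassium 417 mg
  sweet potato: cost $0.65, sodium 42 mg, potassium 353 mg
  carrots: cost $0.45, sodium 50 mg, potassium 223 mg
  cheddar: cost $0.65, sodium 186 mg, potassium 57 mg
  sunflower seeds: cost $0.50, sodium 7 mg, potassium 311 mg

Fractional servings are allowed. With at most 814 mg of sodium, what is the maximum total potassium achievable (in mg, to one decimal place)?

Potassium per mg sodium: sunflower seeds 44.43, edamame 27.8, sweet potato 8.405, carrots 4.46, cheddar 0.3065.
With no serving limits, spend the whole sodium allowance on sunflower seeds: 814 mg / 7 mg × 311 mg = 36164.9 mg.

36164.9 mg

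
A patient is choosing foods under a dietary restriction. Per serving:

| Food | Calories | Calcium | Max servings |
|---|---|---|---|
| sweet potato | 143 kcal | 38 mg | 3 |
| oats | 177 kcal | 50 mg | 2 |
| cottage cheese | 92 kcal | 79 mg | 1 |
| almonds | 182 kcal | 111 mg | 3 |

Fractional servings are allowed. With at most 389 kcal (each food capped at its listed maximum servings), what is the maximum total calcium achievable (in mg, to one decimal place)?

260.1 mg

Calcium per kcal: cottage cheese 0.8587, almonds 0.6099, oats 0.2825, sweet potato 0.2657.
Take 1 serving of cottage cheese: uses 92 kcal, +79.0 mg calcium (running total 79.0 mg).
Take 1.632 servings of almonds: uses 297 kcal, +181.1 mg calcium (running total 260.1 mg).
Filling greedily by calcium-per-kcal is optimal for one linear limit, giving 260.1 mg.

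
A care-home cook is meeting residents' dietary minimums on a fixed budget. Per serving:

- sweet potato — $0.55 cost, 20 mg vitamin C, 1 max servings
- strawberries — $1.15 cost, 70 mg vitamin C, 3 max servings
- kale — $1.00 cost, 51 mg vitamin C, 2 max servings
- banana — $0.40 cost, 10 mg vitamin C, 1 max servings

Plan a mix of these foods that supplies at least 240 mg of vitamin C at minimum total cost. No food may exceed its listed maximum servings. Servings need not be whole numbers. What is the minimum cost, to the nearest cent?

$4.04

Cost per mg of vitamin C: strawberries $0.0164, kale $0.0196, sweet potato $0.0275, banana $0.0400.
Take 3 servings of strawberries: +210.0 mg vitamin C for $3.45 (total $3.45, still need 30.0 mg).
Take 0.5882 servings of kale: +30.0 mg vitamin C for $0.59 (total $4.04, still need 0.0 mg).
Filling from the cheapest source first is optimal under one linear minimum: $4.04.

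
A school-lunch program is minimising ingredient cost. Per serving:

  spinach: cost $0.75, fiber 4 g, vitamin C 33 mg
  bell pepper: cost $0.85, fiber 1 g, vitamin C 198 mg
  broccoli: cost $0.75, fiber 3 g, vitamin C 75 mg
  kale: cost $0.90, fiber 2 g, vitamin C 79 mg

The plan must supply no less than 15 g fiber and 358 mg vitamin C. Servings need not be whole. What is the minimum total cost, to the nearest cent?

Check every corner: each single food scaled to meet both minima, and each pair solved so both constraints bind.
spinach only: max(15/4, 358/33) = 10.85 servings → $8.14.
bell pepper only: max(15/1, 358/198) = 15 servings → $12.75.
broccoli only: max(15/3, 358/75) = 5 servings → $3.75.
kale only: max(15/2, 358/79) = 7.5 servings → $6.75.
spinach + bell pepper with both tight: 3.441 servings and 1.235 servings → $3.63.
spinach + broccoli with both tight: 0.2537 servings and 4.662 servings → $3.69.
spinach + kale with both tight: 1.876 servings and 3.748 servings → $4.78.
bell pepper + broccoli: intersection lies outside the first quadrant.
bell pepper + kale: intersection lies outside the first quadrant.
broccoli + kale: the both-tight solution has a negative serving — not a feasible corner.
The minimum over all feasible corners is $3.63.

$3.63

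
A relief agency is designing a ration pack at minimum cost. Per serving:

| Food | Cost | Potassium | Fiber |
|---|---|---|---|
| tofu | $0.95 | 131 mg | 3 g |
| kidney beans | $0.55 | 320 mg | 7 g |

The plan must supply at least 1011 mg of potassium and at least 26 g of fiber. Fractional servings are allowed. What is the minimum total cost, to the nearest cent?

Two binding constraints pin down two serving amounts, so the optimal mix uses at most two foods. The candidates are each food alone (scaled to the tighter of potassium/fiber) and each pair with both constraints tight.
tofu only: max(1011/131, 26/3) = 8.667 servings → $8.23.
kidney beans only: max(1011/320, 26/7) = 3.714 servings → $2.04.
tofu + kidney beans: the both-tight solution has a negative serving — not a feasible corner.
The minimum over all feasible corners is $2.04.

$2.04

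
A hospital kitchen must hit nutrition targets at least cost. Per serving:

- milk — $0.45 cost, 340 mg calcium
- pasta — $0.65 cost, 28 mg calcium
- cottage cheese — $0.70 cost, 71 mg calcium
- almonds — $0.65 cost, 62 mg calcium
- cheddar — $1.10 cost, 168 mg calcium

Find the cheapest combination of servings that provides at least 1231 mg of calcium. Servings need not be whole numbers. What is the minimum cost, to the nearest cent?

$1.63

Cost per mg of calcium: milk $0.0013, cheddar $0.0065, cottage cheese $0.0099, almonds $0.0105, pasta $0.0232.
With no serving limits, use only milk: 1231 mg / 340 mg = 3.621 servings × $0.45 = $1.63.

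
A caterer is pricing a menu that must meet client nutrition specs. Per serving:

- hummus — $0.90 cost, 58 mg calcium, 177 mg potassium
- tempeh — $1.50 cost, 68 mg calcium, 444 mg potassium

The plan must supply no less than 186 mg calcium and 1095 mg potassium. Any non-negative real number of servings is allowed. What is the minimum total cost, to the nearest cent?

$3.88

This is a tiny linear program; its minimum lies at a vertex of the feasible set. List the vertices and price them.
hummus only: max(186/58, 1095/177) = 6.186 servings → $5.57.
tempeh only: max(186/68, 1095/444) = 2.735 servings → $4.10.
hummus + tempeh with both tight: 0.5923 servings and 2.23 servings → $3.88.
The minimum over all feasible corners is $3.88.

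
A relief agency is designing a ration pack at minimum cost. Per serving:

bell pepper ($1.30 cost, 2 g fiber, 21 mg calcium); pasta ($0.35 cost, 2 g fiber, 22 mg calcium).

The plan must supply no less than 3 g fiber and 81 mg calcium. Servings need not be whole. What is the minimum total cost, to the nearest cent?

$1.29

Compare the cost at each extreme point of the feasible region.
bell pepper only: max(3/2, 81/21) = 3.857 servings → $5.01.
pasta only: max(3/2, 81/22) = 3.682 servings → $1.29.
bell pepper + pasta: intersection lies outside the first quadrant.
So the least-cost plan costs $1.29.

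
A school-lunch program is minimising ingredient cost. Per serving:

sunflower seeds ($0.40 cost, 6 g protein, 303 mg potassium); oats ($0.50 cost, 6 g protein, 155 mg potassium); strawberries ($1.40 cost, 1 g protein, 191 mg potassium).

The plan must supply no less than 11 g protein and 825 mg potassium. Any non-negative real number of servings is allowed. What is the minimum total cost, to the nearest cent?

Two binding constraints pin down two serving amounts, so the optimal mix uses at most two foods. The candidates are each food alone (scaled to the tighter of protein/potassium) and each pair with both constraints tight.
sunflower seeds only: max(11/6, 825/303) = 2.723 servings → $1.09.
oats only: max(11/6, 825/155) = 5.323 servings → $2.66.
strawberries only: max(11/1, 825/191) = 11 servings → $15.40.
sunflower seeds + oats: the both-tight solution has a negative serving — not a feasible corner.
sunflower seeds + strawberries with both tight: 1.514 servings and 1.918 servings → $3.29.
oats + strawberries with both tight: 1.288 servings and 3.274 servings → $5.23.
The minimum over all feasible corners is $1.09.

$1.09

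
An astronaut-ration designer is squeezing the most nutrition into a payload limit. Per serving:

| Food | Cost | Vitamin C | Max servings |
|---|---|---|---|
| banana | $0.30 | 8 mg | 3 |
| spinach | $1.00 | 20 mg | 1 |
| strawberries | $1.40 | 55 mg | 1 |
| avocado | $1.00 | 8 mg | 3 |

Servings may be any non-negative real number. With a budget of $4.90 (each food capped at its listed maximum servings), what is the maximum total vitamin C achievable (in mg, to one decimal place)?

111.8 mg

Vitamin C per dollar: strawberries 39.29, banana 26.67, spinach 20, avocado 8.
Take 1 serving of strawberries: spends $1.40, +55.0 mg vitamin C (running total 55.0 mg).
Take 3 servings of banana: spends $0.90, +24.0 mg vitamin C (running total 79.0 mg).
Take 1 serving of spinach: spends $1.00, +20.0 mg vitamin C (running total 99.0 mg).
Take 1.6 servings of avocado: spends $1.60, +12.8 mg vitamin C (running total 111.8 mg).
Greedy by best ratio exhausts the cost allowance optimally: 111.8 mg.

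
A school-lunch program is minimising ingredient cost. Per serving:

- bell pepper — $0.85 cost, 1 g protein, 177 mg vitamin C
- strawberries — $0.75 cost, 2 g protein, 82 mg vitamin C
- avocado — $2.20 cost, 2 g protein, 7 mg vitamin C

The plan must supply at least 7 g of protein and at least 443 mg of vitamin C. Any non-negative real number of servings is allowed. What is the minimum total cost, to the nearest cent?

The cheapest plan sits at a corner of the feasible region — with two constraints it uses at most two foods.
bell pepper only: max(7/1, 443/177) = 7 servings → $5.95.
strawberries only: max(7/2, 443/82) = 5.402 servings → $4.05.
avocado only: max(7/2, 443/7) = 63.29 servings → $139.23.
bell pepper + strawberries with both tight: 1.147 servings and 2.926 servings → $3.17.
bell pepper + avocado with both tight: 2.412 servings and 2.294 servings → $7.10.
strawberries + avocado: intersection lies outside the first quadrant.
So the least-cost plan costs $3.17.

$3.17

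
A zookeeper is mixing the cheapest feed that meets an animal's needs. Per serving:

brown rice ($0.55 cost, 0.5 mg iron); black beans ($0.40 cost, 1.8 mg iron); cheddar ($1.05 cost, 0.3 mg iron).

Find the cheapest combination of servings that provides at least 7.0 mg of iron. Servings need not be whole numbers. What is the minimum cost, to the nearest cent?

Cost per mg of iron: black beans $0.2222, brown rice $1.1000, cheddar $3.5000.
With no serving limits, use only black beans: 7.0 mg / 1.8 mg = 3.889 servings × $0.40 = $1.56.

$1.56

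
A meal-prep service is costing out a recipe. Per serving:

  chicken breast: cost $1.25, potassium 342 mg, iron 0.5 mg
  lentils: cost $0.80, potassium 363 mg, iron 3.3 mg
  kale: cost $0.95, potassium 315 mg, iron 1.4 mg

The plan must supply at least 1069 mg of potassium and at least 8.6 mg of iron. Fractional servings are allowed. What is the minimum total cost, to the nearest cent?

The cheapest plan sits at a corner of the feasible region — with two constraints it uses at most two foods.
chicken breast only: max(1069/342, 8.6/0.5) = 17.2 servings → $21.50.
lentils only: max(1069/363, 8.6/3.3) = 2.945 servings → $2.36.
kale only: max(1069/315, 8.6/1.4) = 6.143 servings → $5.84.
chicken breast + lentils with both tight: 0.4286 servings and 2.541 servings → $2.57.
chicken breast + kale with both targets exact would need a negative amount; discard.
lentils + kale with both tight: 2.282 servings and 0.764 servings → $2.55.
Cheapest feasible corner: $2.36.

$2.36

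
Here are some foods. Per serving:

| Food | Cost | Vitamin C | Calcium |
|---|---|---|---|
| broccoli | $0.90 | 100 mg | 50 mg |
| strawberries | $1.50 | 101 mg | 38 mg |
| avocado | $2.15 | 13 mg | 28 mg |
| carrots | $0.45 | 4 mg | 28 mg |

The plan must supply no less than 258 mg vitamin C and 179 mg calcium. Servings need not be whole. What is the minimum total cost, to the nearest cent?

Minimising a linear cost over {vitamin C ≥ 258, calcium ≥ 179, servings ≥ 0} — the optimum is at a vertex, using one or two foods.
broccoli only: max(258/100, 179/50) = 3.58 servings → $3.22.
strawberries only: max(258/101, 179/38) = 4.711 servings → $7.07.
avocado only: max(258/13, 179/28) = 19.85 servings → $42.67.
carrots only: max(258/4, 179/28) = 64.5 servings → $29.02.
broccoli + strawberries with both targets exact would need a negative amount; discard.
broccoli + avocado with both tight: 2.278 servings and 2.326 servings → $7.05.
broccoli + carrots with both tight: 2.503 servings and 1.923 servings → $3.12.
strawberries + avocado with both tight: 2.098 servings and 3.545 servings → $10.77.
strawberries + carrots with both tight: 2.432 servings and 3.092 servings → $5.04.
avocado + carrots with both targets exact would need a negative amount; discard.
Cheapest feasible corner: $3.12.

$3.12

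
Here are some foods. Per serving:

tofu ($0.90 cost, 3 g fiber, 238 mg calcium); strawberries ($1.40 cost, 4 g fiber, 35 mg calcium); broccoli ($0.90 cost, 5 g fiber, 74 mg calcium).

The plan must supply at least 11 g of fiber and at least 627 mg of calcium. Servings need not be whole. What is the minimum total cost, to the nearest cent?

$2.84

With two linear requirements the optimum uses one or two foods; enumerate the corners.
tofu only: max(11/3, 627/238) = 3.667 servings → $3.30.
strawberries only: max(11/4, 627/35) = 17.91 servings → $25.08.
broccoli only: max(11/5, 627/74) = 8.473 servings → $7.63.
tofu + strawberries with both tight: 2.506 servings and 0.8701 servings → $3.47.
tofu + broccoli with both tight: 2.398 servings and 0.7614 servings → $2.84.
strawberries + broccoli: the both-tight solution has a negative serving — not a feasible corner.
So the least-cost plan costs $2.84.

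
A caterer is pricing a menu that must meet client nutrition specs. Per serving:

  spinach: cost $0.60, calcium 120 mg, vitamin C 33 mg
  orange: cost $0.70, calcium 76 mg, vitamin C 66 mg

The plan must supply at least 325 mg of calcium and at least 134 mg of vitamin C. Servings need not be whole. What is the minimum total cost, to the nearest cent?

This is a tiny linear program; its minimum lies at a vertex of the feasible set. List the vertices and price them.
spinach only: max(325/120, 134/33) = 4.061 servings → $2.44.
orange only: max(325/76, 134/66) = 4.276 servings → $2.99.
spinach + orange with both tight: 2.082 servings and 0.9895 servings → $1.94.
So the least-cost plan costs $1.94.

$1.94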